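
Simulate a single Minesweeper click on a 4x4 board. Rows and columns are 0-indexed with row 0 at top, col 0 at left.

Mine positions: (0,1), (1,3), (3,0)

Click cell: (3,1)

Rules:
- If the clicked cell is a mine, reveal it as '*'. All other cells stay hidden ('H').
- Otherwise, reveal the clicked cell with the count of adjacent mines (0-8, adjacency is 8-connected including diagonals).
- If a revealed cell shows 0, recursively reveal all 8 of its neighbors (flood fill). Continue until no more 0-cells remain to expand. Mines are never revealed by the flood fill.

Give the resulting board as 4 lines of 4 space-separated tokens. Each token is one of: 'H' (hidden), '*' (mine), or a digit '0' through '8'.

H H H H
H H H H
H H H H
H 1 H H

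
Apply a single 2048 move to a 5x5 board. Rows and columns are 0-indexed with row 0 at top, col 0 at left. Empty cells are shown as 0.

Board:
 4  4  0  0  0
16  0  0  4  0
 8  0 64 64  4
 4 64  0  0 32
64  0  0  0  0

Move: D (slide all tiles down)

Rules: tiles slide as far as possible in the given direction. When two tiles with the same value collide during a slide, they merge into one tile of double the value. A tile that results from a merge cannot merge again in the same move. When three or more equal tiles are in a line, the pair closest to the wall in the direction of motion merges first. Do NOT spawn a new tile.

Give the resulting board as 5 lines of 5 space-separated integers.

Answer:  4  0  0  0  0
16  0  0  0  0
 8  0  0  0  0
 4  4  0  4  4
64 64 64 64 32

Derivation:
Slide down:
col 0: [4, 16, 8, 4, 64] -> [4, 16, 8, 4, 64]
col 1: [4, 0, 0, 64, 0] -> [0, 0, 0, 4, 64]
col 2: [0, 0, 64, 0, 0] -> [0, 0, 0, 0, 64]
col 3: [0, 4, 64, 0, 0] -> [0, 0, 0, 4, 64]
col 4: [0, 0, 4, 32, 0] -> [0, 0, 0, 4, 32]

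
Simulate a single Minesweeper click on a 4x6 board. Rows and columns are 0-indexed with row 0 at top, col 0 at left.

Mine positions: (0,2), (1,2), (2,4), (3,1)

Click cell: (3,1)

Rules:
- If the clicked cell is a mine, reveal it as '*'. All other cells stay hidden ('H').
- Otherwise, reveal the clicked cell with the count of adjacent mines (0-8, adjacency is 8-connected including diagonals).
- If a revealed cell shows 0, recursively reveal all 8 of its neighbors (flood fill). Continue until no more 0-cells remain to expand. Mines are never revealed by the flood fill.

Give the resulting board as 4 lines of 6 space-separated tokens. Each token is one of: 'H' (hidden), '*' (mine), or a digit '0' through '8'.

H H H H H H
H H H H H H
H H H H H H
H * H H H H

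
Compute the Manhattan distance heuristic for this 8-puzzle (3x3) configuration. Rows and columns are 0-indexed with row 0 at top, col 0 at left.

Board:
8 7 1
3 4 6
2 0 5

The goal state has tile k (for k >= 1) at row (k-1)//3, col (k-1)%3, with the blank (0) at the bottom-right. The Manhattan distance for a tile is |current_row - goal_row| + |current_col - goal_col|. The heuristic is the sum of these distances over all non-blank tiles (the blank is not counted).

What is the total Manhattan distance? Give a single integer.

Tile 8: (0,0)->(2,1) = 3
Tile 7: (0,1)->(2,0) = 3
Tile 1: (0,2)->(0,0) = 2
Tile 3: (1,0)->(0,2) = 3
Tile 4: (1,1)->(1,0) = 1
Tile 6: (1,2)->(1,2) = 0
Tile 2: (2,0)->(0,1) = 3
Tile 5: (2,2)->(1,1) = 2
Sum: 3 + 3 + 2 + 3 + 1 + 0 + 3 + 2 = 17

Answer: 17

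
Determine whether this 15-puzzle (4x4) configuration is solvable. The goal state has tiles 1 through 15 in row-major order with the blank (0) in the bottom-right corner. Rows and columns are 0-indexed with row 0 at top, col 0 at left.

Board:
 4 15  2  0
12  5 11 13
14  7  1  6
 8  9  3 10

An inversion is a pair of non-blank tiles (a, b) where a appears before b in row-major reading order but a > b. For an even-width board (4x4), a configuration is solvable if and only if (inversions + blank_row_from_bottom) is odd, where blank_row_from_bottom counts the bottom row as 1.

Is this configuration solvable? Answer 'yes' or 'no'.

Inversions: 55
Blank is in row 0 (0-indexed from top), which is row 4 counting from the bottom (bottom = 1).
55 + 4 = 59, which is odd, so the puzzle is solvable.

Answer: yes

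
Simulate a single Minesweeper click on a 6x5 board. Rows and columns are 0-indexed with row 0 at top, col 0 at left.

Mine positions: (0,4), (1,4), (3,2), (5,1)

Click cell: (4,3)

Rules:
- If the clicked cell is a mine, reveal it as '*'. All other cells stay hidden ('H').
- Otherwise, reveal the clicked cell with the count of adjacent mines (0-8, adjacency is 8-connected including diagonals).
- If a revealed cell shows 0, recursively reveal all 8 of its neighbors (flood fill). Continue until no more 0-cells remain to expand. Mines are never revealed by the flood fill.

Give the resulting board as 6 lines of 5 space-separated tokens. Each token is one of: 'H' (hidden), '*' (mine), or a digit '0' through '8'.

H H H H H
H H H H H
H H H H H
H H H H H
H H H 1 H
H H H H H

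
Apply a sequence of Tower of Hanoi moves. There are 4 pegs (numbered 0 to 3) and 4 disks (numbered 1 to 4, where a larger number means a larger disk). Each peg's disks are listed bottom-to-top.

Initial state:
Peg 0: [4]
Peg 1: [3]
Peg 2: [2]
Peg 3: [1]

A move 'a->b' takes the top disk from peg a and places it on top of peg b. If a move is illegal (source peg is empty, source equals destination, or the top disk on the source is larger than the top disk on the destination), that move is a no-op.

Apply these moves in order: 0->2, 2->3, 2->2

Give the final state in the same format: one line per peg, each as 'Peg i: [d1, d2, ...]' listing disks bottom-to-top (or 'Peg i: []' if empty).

After move 1 (0->2):
Peg 0: [4]
Peg 1: [3]
Peg 2: [2]
Peg 3: [1]

After move 2 (2->3):
Peg 0: [4]
Peg 1: [3]
Peg 2: [2]
Peg 3: [1]

After move 3 (2->2):
Peg 0: [4]
Peg 1: [3]
Peg 2: [2]
Peg 3: [1]

Answer: Peg 0: [4]
Peg 1: [3]
Peg 2: [2]
Peg 3: [1]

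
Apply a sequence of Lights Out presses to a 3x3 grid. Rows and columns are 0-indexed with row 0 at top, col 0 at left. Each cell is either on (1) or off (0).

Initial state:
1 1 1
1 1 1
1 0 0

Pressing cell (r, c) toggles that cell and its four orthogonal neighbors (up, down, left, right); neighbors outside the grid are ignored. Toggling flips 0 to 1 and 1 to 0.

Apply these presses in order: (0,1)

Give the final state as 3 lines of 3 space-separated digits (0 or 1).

After press 1 at (0,1):
0 0 0
1 0 1
1 0 0

Answer: 0 0 0
1 0 1
1 0 0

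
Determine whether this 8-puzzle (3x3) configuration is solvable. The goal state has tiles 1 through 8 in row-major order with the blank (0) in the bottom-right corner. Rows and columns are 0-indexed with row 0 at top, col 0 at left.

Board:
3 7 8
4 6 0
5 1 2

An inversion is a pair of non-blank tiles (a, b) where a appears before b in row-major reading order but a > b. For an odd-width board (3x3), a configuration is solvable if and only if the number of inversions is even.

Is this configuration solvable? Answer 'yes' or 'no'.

Answer: no

Derivation:
Inversions (pairs i<j in row-major order where tile[i] > tile[j] > 0): 19
19 is odd, so the puzzle is not solvable.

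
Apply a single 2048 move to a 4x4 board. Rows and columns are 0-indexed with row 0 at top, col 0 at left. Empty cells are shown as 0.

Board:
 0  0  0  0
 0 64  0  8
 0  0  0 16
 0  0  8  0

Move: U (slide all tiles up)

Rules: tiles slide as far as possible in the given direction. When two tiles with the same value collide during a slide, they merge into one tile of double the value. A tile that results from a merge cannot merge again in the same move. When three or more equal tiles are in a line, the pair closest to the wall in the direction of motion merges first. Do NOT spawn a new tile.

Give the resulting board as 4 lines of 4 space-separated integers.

Answer:  0 64  8  8
 0  0  0 16
 0  0  0  0
 0  0  0  0

Derivation:
Slide up:
col 0: [0, 0, 0, 0] -> [0, 0, 0, 0]
col 1: [0, 64, 0, 0] -> [64, 0, 0, 0]
col 2: [0, 0, 0, 8] -> [8, 0, 0, 0]
col 3: [0, 8, 16, 0] -> [8, 16, 0, 0]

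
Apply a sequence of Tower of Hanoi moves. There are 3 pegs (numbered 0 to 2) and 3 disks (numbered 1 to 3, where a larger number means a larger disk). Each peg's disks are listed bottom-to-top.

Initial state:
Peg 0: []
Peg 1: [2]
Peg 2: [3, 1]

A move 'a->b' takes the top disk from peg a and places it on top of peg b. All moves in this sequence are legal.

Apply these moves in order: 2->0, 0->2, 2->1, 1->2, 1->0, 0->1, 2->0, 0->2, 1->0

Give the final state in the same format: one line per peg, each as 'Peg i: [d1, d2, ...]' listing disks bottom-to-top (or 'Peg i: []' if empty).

After move 1 (2->0):
Peg 0: [1]
Peg 1: [2]
Peg 2: [3]

After move 2 (0->2):
Peg 0: []
Peg 1: [2]
Peg 2: [3, 1]

After move 3 (2->1):
Peg 0: []
Peg 1: [2, 1]
Peg 2: [3]

After move 4 (1->2):
Peg 0: []
Peg 1: [2]
Peg 2: [3, 1]

After move 5 (1->0):
Peg 0: [2]
Peg 1: []
Peg 2: [3, 1]

After move 6 (0->1):
Peg 0: []
Peg 1: [2]
Peg 2: [3, 1]

After move 7 (2->0):
Peg 0: [1]
Peg 1: [2]
Peg 2: [3]

After move 8 (0->2):
Peg 0: []
Peg 1: [2]
Peg 2: [3, 1]

After move 9 (1->0):
Peg 0: [2]
Peg 1: []
Peg 2: [3, 1]

Answer: Peg 0: [2]
Peg 1: []
Peg 2: [3, 1]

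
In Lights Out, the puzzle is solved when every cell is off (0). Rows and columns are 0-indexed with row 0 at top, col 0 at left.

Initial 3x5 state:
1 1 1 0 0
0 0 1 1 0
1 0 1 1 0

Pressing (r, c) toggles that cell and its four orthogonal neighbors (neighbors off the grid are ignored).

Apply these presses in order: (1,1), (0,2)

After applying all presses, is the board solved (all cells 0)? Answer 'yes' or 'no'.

Answer: no

Derivation:
After press 1 at (1,1):
1 0 1 0 0
1 1 0 1 0
1 1 1 1 0

After press 2 at (0,2):
1 1 0 1 0
1 1 1 1 0
1 1 1 1 0

Lights still on: 11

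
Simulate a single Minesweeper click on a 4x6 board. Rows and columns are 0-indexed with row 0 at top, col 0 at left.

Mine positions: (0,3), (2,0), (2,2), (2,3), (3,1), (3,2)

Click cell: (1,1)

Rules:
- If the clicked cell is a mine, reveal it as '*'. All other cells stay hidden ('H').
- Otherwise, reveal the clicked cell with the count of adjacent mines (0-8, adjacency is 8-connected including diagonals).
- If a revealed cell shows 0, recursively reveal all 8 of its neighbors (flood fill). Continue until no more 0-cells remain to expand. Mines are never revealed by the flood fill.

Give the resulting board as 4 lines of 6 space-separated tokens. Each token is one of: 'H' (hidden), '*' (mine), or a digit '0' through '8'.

H H H H H H
H 2 H H H H
H H H H H H
H H H H H H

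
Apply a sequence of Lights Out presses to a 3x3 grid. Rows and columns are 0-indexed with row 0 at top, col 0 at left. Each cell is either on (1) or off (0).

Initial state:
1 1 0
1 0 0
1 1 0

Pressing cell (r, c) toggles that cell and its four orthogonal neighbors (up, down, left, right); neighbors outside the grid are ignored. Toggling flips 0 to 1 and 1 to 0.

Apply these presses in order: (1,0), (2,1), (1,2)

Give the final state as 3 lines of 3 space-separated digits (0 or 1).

After press 1 at (1,0):
0 1 0
0 1 0
0 1 0

After press 2 at (2,1):
0 1 0
0 0 0
1 0 1

After press 3 at (1,2):
0 1 1
0 1 1
1 0 0

Answer: 0 1 1
0 1 1
1 0 0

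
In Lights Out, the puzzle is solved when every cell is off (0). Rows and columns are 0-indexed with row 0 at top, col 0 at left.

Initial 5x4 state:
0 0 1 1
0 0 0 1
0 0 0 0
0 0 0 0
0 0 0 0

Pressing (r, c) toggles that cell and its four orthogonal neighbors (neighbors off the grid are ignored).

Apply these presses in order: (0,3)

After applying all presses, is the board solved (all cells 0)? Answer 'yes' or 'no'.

After press 1 at (0,3):
0 0 0 0
0 0 0 0
0 0 0 0
0 0 0 0
0 0 0 0

Lights still on: 0

Answer: yes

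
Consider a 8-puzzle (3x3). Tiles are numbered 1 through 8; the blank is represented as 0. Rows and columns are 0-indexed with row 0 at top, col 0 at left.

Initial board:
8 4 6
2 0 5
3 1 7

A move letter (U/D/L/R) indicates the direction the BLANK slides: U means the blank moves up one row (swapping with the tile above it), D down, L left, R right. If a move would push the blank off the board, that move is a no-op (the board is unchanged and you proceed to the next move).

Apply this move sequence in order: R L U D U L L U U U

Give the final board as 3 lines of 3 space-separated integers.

After move 1 (R):
8 4 6
2 5 0
3 1 7

After move 2 (L):
8 4 6
2 0 5
3 1 7

After move 3 (U):
8 0 6
2 4 5
3 1 7

After move 4 (D):
8 4 6
2 0 5
3 1 7

After move 5 (U):
8 0 6
2 4 5
3 1 7

After move 6 (L):
0 8 6
2 4 5
3 1 7

After move 7 (L):
0 8 6
2 4 5
3 1 7

After move 8 (U):
0 8 6
2 4 5
3 1 7

After move 9 (U):
0 8 6
2 4 5
3 1 7

After move 10 (U):
0 8 6
2 4 5
3 1 7

Answer: 0 8 6
2 4 5
3 1 7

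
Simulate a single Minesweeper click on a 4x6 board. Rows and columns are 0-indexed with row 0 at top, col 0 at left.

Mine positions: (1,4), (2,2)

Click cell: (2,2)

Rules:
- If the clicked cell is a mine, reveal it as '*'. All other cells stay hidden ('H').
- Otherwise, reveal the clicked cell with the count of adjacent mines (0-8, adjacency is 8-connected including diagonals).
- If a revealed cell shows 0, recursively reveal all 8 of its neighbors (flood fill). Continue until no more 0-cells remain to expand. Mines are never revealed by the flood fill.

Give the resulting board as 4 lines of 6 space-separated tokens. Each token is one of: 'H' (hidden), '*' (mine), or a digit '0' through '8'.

H H H H H H
H H H H H H
H H * H H H
H H H H H H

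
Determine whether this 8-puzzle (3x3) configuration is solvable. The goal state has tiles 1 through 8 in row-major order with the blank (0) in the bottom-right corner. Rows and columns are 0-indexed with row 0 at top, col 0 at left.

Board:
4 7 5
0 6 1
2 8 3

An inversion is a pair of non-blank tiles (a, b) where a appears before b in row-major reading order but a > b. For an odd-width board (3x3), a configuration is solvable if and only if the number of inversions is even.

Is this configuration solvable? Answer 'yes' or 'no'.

Answer: no

Derivation:
Inversions (pairs i<j in row-major order where tile[i] > tile[j] > 0): 15
15 is odd, so the puzzle is not solvable.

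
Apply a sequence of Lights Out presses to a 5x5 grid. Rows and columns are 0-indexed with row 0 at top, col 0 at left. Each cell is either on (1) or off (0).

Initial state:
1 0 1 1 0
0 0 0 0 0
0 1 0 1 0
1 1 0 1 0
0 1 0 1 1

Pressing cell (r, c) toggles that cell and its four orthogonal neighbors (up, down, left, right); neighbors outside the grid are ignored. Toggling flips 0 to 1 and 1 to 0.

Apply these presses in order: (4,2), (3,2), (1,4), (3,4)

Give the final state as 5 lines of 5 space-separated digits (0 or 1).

After press 1 at (4,2):
1 0 1 1 0
0 0 0 0 0
0 1 0 1 0
1 1 1 1 0
0 0 1 0 1

After press 2 at (3,2):
1 0 1 1 0
0 0 0 0 0
0 1 1 1 0
1 0 0 0 0
0 0 0 0 1

After press 3 at (1,4):
1 0 1 1 1
0 0 0 1 1
0 1 1 1 1
1 0 0 0 0
0 0 0 0 1

After press 4 at (3,4):
1 0 1 1 1
0 0 0 1 1
0 1 1 1 0
1 0 0 1 1
0 0 0 0 0

Answer: 1 0 1 1 1
0 0 0 1 1
0 1 1 1 0
1 0 0 1 1
0 0 0 0 0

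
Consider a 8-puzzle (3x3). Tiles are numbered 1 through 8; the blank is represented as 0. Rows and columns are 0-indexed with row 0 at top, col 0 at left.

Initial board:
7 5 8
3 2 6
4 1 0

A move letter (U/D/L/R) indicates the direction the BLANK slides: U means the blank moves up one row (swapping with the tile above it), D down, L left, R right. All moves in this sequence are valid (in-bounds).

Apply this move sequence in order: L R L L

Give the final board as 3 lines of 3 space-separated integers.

Answer: 7 5 8
3 2 6
0 4 1

Derivation:
After move 1 (L):
7 5 8
3 2 6
4 0 1

After move 2 (R):
7 5 8
3 2 6
4 1 0

After move 3 (L):
7 5 8
3 2 6
4 0 1

After move 4 (L):
7 5 8
3 2 6
0 4 1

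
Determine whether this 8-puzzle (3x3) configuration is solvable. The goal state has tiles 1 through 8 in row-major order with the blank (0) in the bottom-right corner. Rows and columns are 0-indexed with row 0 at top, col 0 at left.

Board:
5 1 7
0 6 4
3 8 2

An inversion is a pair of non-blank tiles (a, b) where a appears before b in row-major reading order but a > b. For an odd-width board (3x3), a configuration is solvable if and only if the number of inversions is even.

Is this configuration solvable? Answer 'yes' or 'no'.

Answer: no

Derivation:
Inversions (pairs i<j in row-major order where tile[i] > tile[j] > 0): 15
15 is odd, so the puzzle is not solvable.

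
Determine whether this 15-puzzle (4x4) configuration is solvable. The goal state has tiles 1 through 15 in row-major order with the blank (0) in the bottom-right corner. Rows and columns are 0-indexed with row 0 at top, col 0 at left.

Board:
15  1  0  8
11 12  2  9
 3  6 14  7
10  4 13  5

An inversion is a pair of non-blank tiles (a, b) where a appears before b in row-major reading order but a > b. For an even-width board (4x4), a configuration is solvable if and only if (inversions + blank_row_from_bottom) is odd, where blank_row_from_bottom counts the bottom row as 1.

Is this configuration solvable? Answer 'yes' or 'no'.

Answer: yes

Derivation:
Inversions: 53
Blank is in row 0 (0-indexed from top), which is row 4 counting from the bottom (bottom = 1).
53 + 4 = 57, which is odd, so the puzzle is solvable.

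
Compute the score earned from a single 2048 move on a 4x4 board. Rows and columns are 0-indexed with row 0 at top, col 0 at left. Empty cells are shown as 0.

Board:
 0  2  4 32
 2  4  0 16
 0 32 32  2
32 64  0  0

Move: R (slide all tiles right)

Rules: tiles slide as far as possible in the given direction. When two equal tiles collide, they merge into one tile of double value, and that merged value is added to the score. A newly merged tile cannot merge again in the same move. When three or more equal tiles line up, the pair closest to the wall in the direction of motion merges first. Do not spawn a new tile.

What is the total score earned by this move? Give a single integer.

Slide right:
row 0: [0, 2, 4, 32] -> [0, 2, 4, 32]  score +0 (running 0)
row 1: [2, 4, 0, 16] -> [0, 2, 4, 16]  score +0 (running 0)
row 2: [0, 32, 32, 2] -> [0, 0, 64, 2]  score +64 (running 64)
row 3: [32, 64, 0, 0] -> [0, 0, 32, 64]  score +0 (running 64)
Board after move:
 0  2  4 32
 0  2  4 16
 0  0 64  2
 0  0 32 64

Answer: 64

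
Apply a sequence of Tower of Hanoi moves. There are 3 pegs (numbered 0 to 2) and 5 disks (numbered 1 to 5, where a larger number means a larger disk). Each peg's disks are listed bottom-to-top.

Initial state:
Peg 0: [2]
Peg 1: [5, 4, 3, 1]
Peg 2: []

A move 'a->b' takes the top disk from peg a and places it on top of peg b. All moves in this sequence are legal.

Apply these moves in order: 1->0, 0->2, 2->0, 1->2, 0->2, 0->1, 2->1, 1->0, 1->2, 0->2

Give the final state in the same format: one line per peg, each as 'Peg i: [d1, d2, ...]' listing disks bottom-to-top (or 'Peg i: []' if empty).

After move 1 (1->0):
Peg 0: [2, 1]
Peg 1: [5, 4, 3]
Peg 2: []

After move 2 (0->2):
Peg 0: [2]
Peg 1: [5, 4, 3]
Peg 2: [1]

After move 3 (2->0):
Peg 0: [2, 1]
Peg 1: [5, 4, 3]
Peg 2: []

After move 4 (1->2):
Peg 0: [2, 1]
Peg 1: [5, 4]
Peg 2: [3]

After move 5 (0->2):
Peg 0: [2]
Peg 1: [5, 4]
Peg 2: [3, 1]

After move 6 (0->1):
Peg 0: []
Peg 1: [5, 4, 2]
Peg 2: [3, 1]

After move 7 (2->1):
Peg 0: []
Peg 1: [5, 4, 2, 1]
Peg 2: [3]

After move 8 (1->0):
Peg 0: [1]
Peg 1: [5, 4, 2]
Peg 2: [3]

After move 9 (1->2):
Peg 0: [1]
Peg 1: [5, 4]
Peg 2: [3, 2]

After move 10 (0->2):
Peg 0: []
Peg 1: [5, 4]
Peg 2: [3, 2, 1]

Answer: Peg 0: []
Peg 1: [5, 4]
Peg 2: [3, 2, 1]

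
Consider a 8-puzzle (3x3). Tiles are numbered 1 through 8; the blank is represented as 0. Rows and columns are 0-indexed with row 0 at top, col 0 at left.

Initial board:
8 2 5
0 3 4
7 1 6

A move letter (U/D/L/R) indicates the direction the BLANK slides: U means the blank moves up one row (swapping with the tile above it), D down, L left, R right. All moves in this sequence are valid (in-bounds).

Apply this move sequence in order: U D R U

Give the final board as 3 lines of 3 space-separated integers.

Answer: 8 0 5
3 2 4
7 1 6

Derivation:
After move 1 (U):
0 2 5
8 3 4
7 1 6

After move 2 (D):
8 2 5
0 3 4
7 1 6

After move 3 (R):
8 2 5
3 0 4
7 1 6

After move 4 (U):
8 0 5
3 2 4
7 1 6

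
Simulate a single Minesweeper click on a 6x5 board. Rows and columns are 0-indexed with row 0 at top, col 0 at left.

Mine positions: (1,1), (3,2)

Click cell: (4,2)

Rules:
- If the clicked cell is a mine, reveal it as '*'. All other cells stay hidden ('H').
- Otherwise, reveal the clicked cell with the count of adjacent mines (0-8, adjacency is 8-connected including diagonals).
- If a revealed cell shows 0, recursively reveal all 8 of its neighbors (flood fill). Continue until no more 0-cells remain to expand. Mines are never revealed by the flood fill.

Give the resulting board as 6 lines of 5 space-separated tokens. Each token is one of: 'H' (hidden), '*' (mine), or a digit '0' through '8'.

H H H H H
H H H H H
H H H H H
H H H H H
H H 1 H H
H H H H H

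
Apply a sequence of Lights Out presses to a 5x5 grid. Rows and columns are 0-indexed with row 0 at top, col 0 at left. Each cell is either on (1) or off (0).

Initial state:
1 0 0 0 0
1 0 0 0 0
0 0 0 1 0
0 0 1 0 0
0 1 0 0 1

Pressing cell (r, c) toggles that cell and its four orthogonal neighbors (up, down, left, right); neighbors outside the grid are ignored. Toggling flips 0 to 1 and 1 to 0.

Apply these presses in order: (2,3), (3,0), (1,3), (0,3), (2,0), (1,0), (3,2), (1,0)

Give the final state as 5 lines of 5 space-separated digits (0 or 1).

After press 1 at (2,3):
1 0 0 0 0
1 0 0 1 0
0 0 1 0 1
0 0 1 1 0
0 1 0 0 1

After press 2 at (3,0):
1 0 0 0 0
1 0 0 1 0
1 0 1 0 1
1 1 1 1 0
1 1 0 0 1

After press 3 at (1,3):
1 0 0 1 0
1 0 1 0 1
1 0 1 1 1
1 1 1 1 0
1 1 0 0 1

After press 4 at (0,3):
1 0 1 0 1
1 0 1 1 1
1 0 1 1 1
1 1 1 1 0
1 1 0 0 1

After press 5 at (2,0):
1 0 1 0 1
0 0 1 1 1
0 1 1 1 1
0 1 1 1 0
1 1 0 0 1

After press 6 at (1,0):
0 0 1 0 1
1 1 1 1 1
1 1 1 1 1
0 1 1 1 0
1 1 0 0 1

After press 7 at (3,2):
0 0 1 0 1
1 1 1 1 1
1 1 0 1 1
0 0 0 0 0
1 1 1 0 1

After press 8 at (1,0):
1 0 1 0 1
0 0 1 1 1
0 1 0 1 1
0 0 0 0 0
1 1 1 0 1

Answer: 1 0 1 0 1
0 0 1 1 1
0 1 0 1 1
0 0 0 0 0
1 1 1 0 1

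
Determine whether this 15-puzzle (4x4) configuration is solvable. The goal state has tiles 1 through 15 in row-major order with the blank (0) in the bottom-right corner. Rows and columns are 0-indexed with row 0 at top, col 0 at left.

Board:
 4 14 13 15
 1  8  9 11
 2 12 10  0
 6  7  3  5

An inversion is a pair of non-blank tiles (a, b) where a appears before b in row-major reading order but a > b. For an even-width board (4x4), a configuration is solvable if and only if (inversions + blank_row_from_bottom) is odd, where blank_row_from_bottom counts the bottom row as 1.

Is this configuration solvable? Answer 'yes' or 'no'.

Answer: no

Derivation:
Inversions: 66
Blank is in row 2 (0-indexed from top), which is row 2 counting from the bottom (bottom = 1).
66 + 2 = 68, which is even, so the puzzle is not solvable.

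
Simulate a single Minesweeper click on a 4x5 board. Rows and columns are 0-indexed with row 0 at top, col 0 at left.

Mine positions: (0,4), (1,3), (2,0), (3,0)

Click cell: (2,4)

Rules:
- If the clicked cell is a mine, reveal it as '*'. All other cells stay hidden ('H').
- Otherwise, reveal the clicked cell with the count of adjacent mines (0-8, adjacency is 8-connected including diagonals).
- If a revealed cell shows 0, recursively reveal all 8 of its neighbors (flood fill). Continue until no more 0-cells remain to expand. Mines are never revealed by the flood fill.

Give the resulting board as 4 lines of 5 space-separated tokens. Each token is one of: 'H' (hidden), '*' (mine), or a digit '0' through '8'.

H H H H H
H H H H H
H H H H 1
H H H H H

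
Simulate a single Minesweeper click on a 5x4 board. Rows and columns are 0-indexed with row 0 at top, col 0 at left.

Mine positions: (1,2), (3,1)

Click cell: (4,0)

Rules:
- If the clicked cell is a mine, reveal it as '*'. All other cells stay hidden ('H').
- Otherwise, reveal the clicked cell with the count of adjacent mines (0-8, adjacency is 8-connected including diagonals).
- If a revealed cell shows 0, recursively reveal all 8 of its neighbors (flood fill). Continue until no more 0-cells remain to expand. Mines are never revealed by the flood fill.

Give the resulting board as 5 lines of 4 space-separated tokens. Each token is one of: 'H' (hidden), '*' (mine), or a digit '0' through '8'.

H H H H
H H H H
H H H H
H H H H
1 H H H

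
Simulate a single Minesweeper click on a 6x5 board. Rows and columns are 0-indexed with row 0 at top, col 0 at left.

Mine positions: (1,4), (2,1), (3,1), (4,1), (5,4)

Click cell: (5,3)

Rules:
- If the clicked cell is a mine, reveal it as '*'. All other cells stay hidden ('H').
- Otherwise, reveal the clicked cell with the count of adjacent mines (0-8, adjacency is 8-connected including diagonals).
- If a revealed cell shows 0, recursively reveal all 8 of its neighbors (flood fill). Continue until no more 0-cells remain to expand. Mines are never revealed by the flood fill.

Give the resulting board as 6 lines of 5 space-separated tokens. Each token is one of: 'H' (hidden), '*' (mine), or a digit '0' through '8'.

H H H H H
H H H H H
H H H H H
H H H H H
H H H H H
H H H 1 H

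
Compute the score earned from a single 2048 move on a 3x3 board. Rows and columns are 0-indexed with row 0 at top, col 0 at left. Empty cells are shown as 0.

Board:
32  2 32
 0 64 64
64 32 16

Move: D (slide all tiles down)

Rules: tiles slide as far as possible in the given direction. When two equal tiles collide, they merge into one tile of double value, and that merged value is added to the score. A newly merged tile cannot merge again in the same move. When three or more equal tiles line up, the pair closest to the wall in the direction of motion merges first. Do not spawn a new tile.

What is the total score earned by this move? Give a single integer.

Slide down:
col 0: [32, 0, 64] -> [0, 32, 64]  score +0 (running 0)
col 1: [2, 64, 32] -> [2, 64, 32]  score +0 (running 0)
col 2: [32, 64, 16] -> [32, 64, 16]  score +0 (running 0)
Board after move:
 0  2 32
32 64 64
64 32 16

Answer: 0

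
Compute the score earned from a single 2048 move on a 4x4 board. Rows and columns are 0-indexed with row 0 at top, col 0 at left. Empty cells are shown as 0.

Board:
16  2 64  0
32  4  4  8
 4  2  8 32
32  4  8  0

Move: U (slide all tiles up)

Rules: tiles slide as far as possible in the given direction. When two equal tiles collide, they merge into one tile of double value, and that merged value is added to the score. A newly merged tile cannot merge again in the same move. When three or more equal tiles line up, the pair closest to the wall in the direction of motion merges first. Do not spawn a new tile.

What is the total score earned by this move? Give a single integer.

Answer: 16

Derivation:
Slide up:
col 0: [16, 32, 4, 32] -> [16, 32, 4, 32]  score +0 (running 0)
col 1: [2, 4, 2, 4] -> [2, 4, 2, 4]  score +0 (running 0)
col 2: [64, 4, 8, 8] -> [64, 4, 16, 0]  score +16 (running 16)
col 3: [0, 8, 32, 0] -> [8, 32, 0, 0]  score +0 (running 16)
Board after move:
16  2 64  8
32  4  4 32
 4  2 16  0
32  4  0  0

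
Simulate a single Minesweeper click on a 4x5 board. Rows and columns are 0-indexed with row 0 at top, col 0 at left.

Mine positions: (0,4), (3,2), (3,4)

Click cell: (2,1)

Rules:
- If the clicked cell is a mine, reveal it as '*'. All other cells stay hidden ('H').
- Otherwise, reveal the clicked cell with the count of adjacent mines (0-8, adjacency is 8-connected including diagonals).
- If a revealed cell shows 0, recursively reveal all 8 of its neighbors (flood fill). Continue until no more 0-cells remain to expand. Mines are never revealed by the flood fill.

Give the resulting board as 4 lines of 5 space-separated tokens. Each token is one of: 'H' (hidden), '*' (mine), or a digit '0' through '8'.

H H H H H
H H H H H
H 1 H H H
H H H H H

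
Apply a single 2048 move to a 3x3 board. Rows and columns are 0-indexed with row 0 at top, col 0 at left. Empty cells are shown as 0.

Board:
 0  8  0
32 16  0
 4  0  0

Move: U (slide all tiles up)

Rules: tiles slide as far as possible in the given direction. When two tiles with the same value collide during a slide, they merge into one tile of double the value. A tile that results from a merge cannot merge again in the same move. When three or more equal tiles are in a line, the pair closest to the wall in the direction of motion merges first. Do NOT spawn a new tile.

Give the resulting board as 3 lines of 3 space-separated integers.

Slide up:
col 0: [0, 32, 4] -> [32, 4, 0]
col 1: [8, 16, 0] -> [8, 16, 0]
col 2: [0, 0, 0] -> [0, 0, 0]

Answer: 32  8  0
 4 16  0
 0  0  0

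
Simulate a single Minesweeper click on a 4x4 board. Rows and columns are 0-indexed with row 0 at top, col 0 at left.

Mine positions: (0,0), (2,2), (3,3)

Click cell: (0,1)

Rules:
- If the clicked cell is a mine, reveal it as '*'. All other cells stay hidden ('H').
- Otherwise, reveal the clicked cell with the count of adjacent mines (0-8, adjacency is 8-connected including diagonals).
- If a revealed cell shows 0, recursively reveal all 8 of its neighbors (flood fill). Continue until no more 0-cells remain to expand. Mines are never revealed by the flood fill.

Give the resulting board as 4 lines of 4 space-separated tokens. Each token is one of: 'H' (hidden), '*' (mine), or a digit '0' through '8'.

H 1 H H
H H H H
H H H H
H H H H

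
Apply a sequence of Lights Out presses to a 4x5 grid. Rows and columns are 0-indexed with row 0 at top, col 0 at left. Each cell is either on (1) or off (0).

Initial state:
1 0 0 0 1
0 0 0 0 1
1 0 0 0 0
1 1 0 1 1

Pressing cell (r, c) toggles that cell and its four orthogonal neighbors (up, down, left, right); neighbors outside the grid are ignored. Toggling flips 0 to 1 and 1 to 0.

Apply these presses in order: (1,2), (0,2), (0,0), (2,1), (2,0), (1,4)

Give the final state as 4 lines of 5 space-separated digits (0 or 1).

Answer: 0 0 0 1 0
0 0 0 0 0
1 0 0 0 1
0 0 0 1 1

Derivation:
After press 1 at (1,2):
1 0 1 0 1
0 1 1 1 1
1 0 1 0 0
1 1 0 1 1

After press 2 at (0,2):
1 1 0 1 1
0 1 0 1 1
1 0 1 0 0
1 1 0 1 1

After press 3 at (0,0):
0 0 0 1 1
1 1 0 1 1
1 0 1 0 0
1 1 0 1 1

After press 4 at (2,1):
0 0 0 1 1
1 0 0 1 1
0 1 0 0 0
1 0 0 1 1

After press 5 at (2,0):
0 0 0 1 1
0 0 0 1 1
1 0 0 0 0
0 0 0 1 1

After press 6 at (1,4):
0 0 0 1 0
0 0 0 0 0
1 0 0 0 1
0 0 0 1 1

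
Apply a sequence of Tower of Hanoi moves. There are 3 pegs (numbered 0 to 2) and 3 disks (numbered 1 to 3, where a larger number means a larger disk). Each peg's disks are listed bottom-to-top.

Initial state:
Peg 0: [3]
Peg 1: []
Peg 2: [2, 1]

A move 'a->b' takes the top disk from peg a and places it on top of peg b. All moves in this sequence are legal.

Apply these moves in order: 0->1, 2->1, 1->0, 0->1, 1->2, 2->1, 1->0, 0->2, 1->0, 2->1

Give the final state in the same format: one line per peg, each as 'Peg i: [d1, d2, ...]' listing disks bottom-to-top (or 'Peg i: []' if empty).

After move 1 (0->1):
Peg 0: []
Peg 1: [3]
Peg 2: [2, 1]

After move 2 (2->1):
Peg 0: []
Peg 1: [3, 1]
Peg 2: [2]

After move 3 (1->0):
Peg 0: [1]
Peg 1: [3]
Peg 2: [2]

After move 4 (0->1):
Peg 0: []
Peg 1: [3, 1]
Peg 2: [2]

After move 5 (1->2):
Peg 0: []
Peg 1: [3]
Peg 2: [2, 1]

After move 6 (2->1):
Peg 0: []
Peg 1: [3, 1]
Peg 2: [2]

After move 7 (1->0):
Peg 0: [1]
Peg 1: [3]
Peg 2: [2]

After move 8 (0->2):
Peg 0: []
Peg 1: [3]
Peg 2: [2, 1]

After move 9 (1->0):
Peg 0: [3]
Peg 1: []
Peg 2: [2, 1]

After move 10 (2->1):
Peg 0: [3]
Peg 1: [1]
Peg 2: [2]

Answer: Peg 0: [3]
Peg 1: [1]
Peg 2: [2]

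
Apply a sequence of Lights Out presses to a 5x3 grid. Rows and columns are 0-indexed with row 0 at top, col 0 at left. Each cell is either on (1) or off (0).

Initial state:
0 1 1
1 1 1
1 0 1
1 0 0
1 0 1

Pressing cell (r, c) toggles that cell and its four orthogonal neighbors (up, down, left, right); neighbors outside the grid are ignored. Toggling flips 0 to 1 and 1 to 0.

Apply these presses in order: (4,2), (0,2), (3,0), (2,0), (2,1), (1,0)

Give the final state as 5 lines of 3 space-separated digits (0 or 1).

After press 1 at (4,2):
0 1 1
1 1 1
1 0 1
1 0 1
1 1 0

After press 2 at (0,2):
0 0 0
1 1 0
1 0 1
1 0 1
1 1 0

After press 3 at (3,0):
0 0 0
1 1 0
0 0 1
0 1 1
0 1 0

After press 4 at (2,0):
0 0 0
0 1 0
1 1 1
1 1 1
0 1 0

After press 5 at (2,1):
0 0 0
0 0 0
0 0 0
1 0 1
0 1 0

After press 6 at (1,0):
1 0 0
1 1 0
1 0 0
1 0 1
0 1 0

Answer: 1 0 0
1 1 0
1 0 0
1 0 1
0 1 0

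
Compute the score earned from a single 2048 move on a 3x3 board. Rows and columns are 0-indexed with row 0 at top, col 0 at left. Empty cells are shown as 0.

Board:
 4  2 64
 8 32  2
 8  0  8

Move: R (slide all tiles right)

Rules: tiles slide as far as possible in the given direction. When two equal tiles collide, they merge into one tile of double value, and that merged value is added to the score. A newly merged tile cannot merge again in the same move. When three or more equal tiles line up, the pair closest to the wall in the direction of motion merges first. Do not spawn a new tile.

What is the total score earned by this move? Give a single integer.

Answer: 16

Derivation:
Slide right:
row 0: [4, 2, 64] -> [4, 2, 64]  score +0 (running 0)
row 1: [8, 32, 2] -> [8, 32, 2]  score +0 (running 0)
row 2: [8, 0, 8] -> [0, 0, 16]  score +16 (running 16)
Board after move:
 4  2 64
 8 32  2
 0  0 16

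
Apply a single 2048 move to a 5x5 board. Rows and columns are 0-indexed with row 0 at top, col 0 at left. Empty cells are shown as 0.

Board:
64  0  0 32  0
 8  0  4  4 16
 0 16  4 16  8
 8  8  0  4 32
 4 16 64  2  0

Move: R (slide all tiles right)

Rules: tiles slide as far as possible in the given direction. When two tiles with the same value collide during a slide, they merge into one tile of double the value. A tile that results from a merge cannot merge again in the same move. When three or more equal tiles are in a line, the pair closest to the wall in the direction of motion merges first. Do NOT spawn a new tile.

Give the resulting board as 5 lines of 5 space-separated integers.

Slide right:
row 0: [64, 0, 0, 32, 0] -> [0, 0, 0, 64, 32]
row 1: [8, 0, 4, 4, 16] -> [0, 0, 8, 8, 16]
row 2: [0, 16, 4, 16, 8] -> [0, 16, 4, 16, 8]
row 3: [8, 8, 0, 4, 32] -> [0, 0, 16, 4, 32]
row 4: [4, 16, 64, 2, 0] -> [0, 4, 16, 64, 2]

Answer:  0  0  0 64 32
 0  0  8  8 16
 0 16  4 16  8
 0  0 16  4 32
 0  4 16 64  2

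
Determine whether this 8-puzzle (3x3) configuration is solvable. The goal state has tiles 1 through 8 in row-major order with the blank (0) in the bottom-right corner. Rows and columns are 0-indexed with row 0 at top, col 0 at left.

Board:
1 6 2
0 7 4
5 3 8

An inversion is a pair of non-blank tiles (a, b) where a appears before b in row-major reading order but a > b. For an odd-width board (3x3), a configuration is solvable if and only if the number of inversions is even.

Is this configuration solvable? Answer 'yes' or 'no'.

Inversions (pairs i<j in row-major order where tile[i] > tile[j] > 0): 9
9 is odd, so the puzzle is not solvable.

Answer: no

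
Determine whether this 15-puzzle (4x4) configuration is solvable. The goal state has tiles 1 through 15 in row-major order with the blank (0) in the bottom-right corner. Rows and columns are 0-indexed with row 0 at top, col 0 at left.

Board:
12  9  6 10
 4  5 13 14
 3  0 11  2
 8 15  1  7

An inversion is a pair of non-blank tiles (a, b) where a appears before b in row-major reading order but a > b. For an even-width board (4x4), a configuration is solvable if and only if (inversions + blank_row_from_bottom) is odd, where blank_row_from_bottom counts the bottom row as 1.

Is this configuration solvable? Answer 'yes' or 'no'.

Answer: no

Derivation:
Inversions: 60
Blank is in row 2 (0-indexed from top), which is row 2 counting from the bottom (bottom = 1).
60 + 2 = 62, which is even, so the puzzle is not solvable.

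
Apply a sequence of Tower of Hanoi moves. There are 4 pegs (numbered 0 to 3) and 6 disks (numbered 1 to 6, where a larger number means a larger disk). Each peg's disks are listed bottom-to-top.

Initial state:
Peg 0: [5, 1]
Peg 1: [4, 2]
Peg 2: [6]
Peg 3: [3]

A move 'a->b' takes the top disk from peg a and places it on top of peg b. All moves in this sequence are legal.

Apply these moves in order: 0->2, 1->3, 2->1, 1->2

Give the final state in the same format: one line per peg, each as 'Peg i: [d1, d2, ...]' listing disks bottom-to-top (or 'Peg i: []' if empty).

Answer: Peg 0: [5]
Peg 1: [4]
Peg 2: [6, 1]
Peg 3: [3, 2]

Derivation:
After move 1 (0->2):
Peg 0: [5]
Peg 1: [4, 2]
Peg 2: [6, 1]
Peg 3: [3]

After move 2 (1->3):
Peg 0: [5]
Peg 1: [4]
Peg 2: [6, 1]
Peg 3: [3, 2]

After move 3 (2->1):
Peg 0: [5]
Peg 1: [4, 1]
Peg 2: [6]
Peg 3: [3, 2]

After move 4 (1->2):
Peg 0: [5]
Peg 1: [4]
Peg 2: [6, 1]
Peg 3: [3, 2]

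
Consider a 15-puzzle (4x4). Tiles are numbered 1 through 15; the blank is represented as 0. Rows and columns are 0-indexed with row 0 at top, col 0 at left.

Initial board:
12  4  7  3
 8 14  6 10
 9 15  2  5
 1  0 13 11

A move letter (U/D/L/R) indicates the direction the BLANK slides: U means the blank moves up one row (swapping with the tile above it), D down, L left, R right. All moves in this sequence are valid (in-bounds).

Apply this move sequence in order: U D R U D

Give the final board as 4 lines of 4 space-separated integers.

Answer: 12  4  7  3
 8 14  6 10
 9 15  2  5
 1 13  0 11

Derivation:
After move 1 (U):
12  4  7  3
 8 14  6 10
 9  0  2  5
 1 15 13 11

After move 2 (D):
12  4  7  3
 8 14  6 10
 9 15  2  5
 1  0 13 11

After move 3 (R):
12  4  7  3
 8 14  6 10
 9 15  2  5
 1 13  0 11

After move 4 (U):
12  4  7  3
 8 14  6 10
 9 15  0  5
 1 13  2 11

After move 5 (D):
12  4  7  3
 8 14  6 10
 9 15  2  5
 1 13  0 11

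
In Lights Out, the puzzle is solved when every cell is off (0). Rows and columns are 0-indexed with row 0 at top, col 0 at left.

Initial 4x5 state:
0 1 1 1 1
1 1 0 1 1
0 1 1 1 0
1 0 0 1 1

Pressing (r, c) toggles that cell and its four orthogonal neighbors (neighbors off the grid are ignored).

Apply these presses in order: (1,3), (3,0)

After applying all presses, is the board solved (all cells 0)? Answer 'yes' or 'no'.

Answer: no

Derivation:
After press 1 at (1,3):
0 1 1 0 1
1 1 1 0 0
0 1 1 0 0
1 0 0 1 1

After press 2 at (3,0):
0 1 1 0 1
1 1 1 0 0
1 1 1 0 0
0 1 0 1 1

Lights still on: 12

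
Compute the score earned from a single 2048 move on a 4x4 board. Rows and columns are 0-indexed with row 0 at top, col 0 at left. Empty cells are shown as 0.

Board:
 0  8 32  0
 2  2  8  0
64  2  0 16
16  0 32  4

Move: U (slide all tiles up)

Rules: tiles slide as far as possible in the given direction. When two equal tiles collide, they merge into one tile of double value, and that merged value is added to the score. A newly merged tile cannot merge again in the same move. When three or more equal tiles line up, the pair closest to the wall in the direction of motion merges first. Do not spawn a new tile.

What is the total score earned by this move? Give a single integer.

Slide up:
col 0: [0, 2, 64, 16] -> [2, 64, 16, 0]  score +0 (running 0)
col 1: [8, 2, 2, 0] -> [8, 4, 0, 0]  score +4 (running 4)
col 2: [32, 8, 0, 32] -> [32, 8, 32, 0]  score +0 (running 4)
col 3: [0, 0, 16, 4] -> [16, 4, 0, 0]  score +0 (running 4)
Board after move:
 2  8 32 16
64  4  8  4
16  0 32  0
 0  0  0  0

Answer: 4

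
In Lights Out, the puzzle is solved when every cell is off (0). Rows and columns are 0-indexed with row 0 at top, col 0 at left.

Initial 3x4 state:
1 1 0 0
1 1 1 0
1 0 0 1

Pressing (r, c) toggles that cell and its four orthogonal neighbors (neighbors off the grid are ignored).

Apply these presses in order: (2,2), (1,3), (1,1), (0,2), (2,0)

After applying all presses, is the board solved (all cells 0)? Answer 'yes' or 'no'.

Answer: no

Derivation:
After press 1 at (2,2):
1 1 0 0
1 1 0 0
1 1 1 0

After press 2 at (1,3):
1 1 0 1
1 1 1 1
1 1 1 1

After press 3 at (1,1):
1 0 0 1
0 0 0 1
1 0 1 1

After press 4 at (0,2):
1 1 1 0
0 0 1 1
1 0 1 1

After press 5 at (2,0):
1 1 1 0
1 0 1 1
0 1 1 1

Lights still on: 9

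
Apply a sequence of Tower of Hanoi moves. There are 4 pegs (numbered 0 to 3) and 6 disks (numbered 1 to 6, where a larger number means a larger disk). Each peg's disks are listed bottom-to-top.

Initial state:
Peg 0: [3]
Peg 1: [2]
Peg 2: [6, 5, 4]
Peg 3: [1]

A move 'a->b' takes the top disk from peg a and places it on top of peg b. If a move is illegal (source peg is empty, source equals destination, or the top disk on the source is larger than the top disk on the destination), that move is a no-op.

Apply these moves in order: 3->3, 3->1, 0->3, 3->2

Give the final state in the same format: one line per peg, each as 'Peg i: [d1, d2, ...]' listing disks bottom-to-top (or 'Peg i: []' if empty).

Answer: Peg 0: []
Peg 1: [2, 1]
Peg 2: [6, 5, 4, 3]
Peg 3: []

Derivation:
After move 1 (3->3):
Peg 0: [3]
Peg 1: [2]
Peg 2: [6, 5, 4]
Peg 3: [1]

After move 2 (3->1):
Peg 0: [3]
Peg 1: [2, 1]
Peg 2: [6, 5, 4]
Peg 3: []

After move 3 (0->3):
Peg 0: []
Peg 1: [2, 1]
Peg 2: [6, 5, 4]
Peg 3: [3]

After move 4 (3->2):
Peg 0: []
Peg 1: [2, 1]
Peg 2: [6, 5, 4, 3]
Peg 3: []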